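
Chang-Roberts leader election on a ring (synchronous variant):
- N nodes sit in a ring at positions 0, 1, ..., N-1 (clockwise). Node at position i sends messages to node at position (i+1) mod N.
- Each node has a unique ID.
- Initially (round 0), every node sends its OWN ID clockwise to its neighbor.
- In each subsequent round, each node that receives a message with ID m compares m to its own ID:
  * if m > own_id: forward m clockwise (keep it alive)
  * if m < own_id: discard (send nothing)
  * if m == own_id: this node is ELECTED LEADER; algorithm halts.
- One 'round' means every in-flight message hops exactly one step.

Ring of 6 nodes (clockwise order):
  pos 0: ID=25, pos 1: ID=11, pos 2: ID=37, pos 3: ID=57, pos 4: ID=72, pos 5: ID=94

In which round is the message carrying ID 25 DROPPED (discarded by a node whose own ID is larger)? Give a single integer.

Answer: 2

Derivation:
Round 1: pos1(id11) recv 25: fwd; pos2(id37) recv 11: drop; pos3(id57) recv 37: drop; pos4(id72) recv 57: drop; pos5(id94) recv 72: drop; pos0(id25) recv 94: fwd
Round 2: pos2(id37) recv 25: drop; pos1(id11) recv 94: fwd
Round 3: pos2(id37) recv 94: fwd
Round 4: pos3(id57) recv 94: fwd
Round 5: pos4(id72) recv 94: fwd
Round 6: pos5(id94) recv 94: ELECTED
Message ID 25 originates at pos 0; dropped at pos 2 in round 2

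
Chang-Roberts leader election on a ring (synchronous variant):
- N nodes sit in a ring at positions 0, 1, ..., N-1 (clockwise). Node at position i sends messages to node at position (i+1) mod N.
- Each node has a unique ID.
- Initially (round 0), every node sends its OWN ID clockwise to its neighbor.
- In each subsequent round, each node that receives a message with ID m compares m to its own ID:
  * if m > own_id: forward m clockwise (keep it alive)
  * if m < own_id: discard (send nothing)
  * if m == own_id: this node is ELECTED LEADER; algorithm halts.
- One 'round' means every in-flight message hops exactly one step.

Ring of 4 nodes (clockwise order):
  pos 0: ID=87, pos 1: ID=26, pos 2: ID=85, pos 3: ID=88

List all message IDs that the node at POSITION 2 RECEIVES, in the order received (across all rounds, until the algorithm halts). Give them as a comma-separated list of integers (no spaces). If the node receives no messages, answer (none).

Answer: 26,87,88

Derivation:
Round 1: pos1(id26) recv 87: fwd; pos2(id85) recv 26: drop; pos3(id88) recv 85: drop; pos0(id87) recv 88: fwd
Round 2: pos2(id85) recv 87: fwd; pos1(id26) recv 88: fwd
Round 3: pos3(id88) recv 87: drop; pos2(id85) recv 88: fwd
Round 4: pos3(id88) recv 88: ELECTED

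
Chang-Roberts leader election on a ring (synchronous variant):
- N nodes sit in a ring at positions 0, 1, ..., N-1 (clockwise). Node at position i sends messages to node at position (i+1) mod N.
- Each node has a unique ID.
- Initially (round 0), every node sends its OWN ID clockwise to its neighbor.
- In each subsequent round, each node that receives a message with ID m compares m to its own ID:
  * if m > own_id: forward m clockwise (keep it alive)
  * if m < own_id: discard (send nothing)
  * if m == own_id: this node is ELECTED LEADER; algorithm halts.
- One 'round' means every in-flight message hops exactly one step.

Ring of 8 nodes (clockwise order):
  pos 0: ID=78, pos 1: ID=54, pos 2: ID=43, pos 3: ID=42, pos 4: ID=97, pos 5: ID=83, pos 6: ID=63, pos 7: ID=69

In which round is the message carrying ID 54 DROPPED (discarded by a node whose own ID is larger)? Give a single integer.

Answer: 3

Derivation:
Round 1: pos1(id54) recv 78: fwd; pos2(id43) recv 54: fwd; pos3(id42) recv 43: fwd; pos4(id97) recv 42: drop; pos5(id83) recv 97: fwd; pos6(id63) recv 83: fwd; pos7(id69) recv 63: drop; pos0(id78) recv 69: drop
Round 2: pos2(id43) recv 78: fwd; pos3(id42) recv 54: fwd; pos4(id97) recv 43: drop; pos6(id63) recv 97: fwd; pos7(id69) recv 83: fwd
Round 3: pos3(id42) recv 78: fwd; pos4(id97) recv 54: drop; pos7(id69) recv 97: fwd; pos0(id78) recv 83: fwd
Round 4: pos4(id97) recv 78: drop; pos0(id78) recv 97: fwd; pos1(id54) recv 83: fwd
Round 5: pos1(id54) recv 97: fwd; pos2(id43) recv 83: fwd
Round 6: pos2(id43) recv 97: fwd; pos3(id42) recv 83: fwd
Round 7: pos3(id42) recv 97: fwd; pos4(id97) recv 83: drop
Round 8: pos4(id97) recv 97: ELECTED
Message ID 54 originates at pos 1; dropped at pos 4 in round 3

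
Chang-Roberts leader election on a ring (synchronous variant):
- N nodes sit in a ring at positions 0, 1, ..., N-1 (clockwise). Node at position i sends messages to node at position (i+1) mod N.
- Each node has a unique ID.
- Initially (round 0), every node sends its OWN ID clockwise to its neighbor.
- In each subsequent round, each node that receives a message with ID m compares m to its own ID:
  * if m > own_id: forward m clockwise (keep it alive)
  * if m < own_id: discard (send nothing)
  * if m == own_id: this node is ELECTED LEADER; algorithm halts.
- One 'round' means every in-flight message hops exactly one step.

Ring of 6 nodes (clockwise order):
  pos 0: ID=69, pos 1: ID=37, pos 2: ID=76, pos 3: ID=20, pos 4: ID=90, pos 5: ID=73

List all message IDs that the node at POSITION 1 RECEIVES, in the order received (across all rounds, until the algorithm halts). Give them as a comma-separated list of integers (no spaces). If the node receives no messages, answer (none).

Answer: 69,73,90

Derivation:
Round 1: pos1(id37) recv 69: fwd; pos2(id76) recv 37: drop; pos3(id20) recv 76: fwd; pos4(id90) recv 20: drop; pos5(id73) recv 90: fwd; pos0(id69) recv 73: fwd
Round 2: pos2(id76) recv 69: drop; pos4(id90) recv 76: drop; pos0(id69) recv 90: fwd; pos1(id37) recv 73: fwd
Round 3: pos1(id37) recv 90: fwd; pos2(id76) recv 73: drop
Round 4: pos2(id76) recv 90: fwd
Round 5: pos3(id20) recv 90: fwd
Round 6: pos4(id90) recv 90: ELECTED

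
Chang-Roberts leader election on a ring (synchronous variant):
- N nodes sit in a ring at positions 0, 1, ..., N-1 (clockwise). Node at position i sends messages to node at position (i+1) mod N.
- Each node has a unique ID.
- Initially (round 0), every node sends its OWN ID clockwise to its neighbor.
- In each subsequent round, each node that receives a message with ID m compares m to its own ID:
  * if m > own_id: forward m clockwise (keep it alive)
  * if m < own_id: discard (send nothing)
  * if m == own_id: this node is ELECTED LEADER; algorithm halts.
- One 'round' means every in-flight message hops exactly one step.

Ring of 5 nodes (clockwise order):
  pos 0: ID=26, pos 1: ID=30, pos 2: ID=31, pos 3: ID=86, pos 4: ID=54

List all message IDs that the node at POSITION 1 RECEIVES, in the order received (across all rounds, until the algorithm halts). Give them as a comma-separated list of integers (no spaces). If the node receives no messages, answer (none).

Round 1: pos1(id30) recv 26: drop; pos2(id31) recv 30: drop; pos3(id86) recv 31: drop; pos4(id54) recv 86: fwd; pos0(id26) recv 54: fwd
Round 2: pos0(id26) recv 86: fwd; pos1(id30) recv 54: fwd
Round 3: pos1(id30) recv 86: fwd; pos2(id31) recv 54: fwd
Round 4: pos2(id31) recv 86: fwd; pos3(id86) recv 54: drop
Round 5: pos3(id86) recv 86: ELECTED

Answer: 26,54,86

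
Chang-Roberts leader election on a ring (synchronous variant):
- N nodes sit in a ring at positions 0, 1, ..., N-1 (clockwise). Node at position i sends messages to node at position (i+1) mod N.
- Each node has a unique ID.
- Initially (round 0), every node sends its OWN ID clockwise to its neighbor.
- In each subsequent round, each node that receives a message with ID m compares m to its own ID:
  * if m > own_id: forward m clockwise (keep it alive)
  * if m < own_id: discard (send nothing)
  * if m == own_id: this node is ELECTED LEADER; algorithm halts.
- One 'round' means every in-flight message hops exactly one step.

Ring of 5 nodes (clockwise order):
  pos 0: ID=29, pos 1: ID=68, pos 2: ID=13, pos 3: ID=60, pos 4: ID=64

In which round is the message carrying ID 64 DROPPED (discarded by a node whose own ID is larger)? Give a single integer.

Round 1: pos1(id68) recv 29: drop; pos2(id13) recv 68: fwd; pos3(id60) recv 13: drop; pos4(id64) recv 60: drop; pos0(id29) recv 64: fwd
Round 2: pos3(id60) recv 68: fwd; pos1(id68) recv 64: drop
Round 3: pos4(id64) recv 68: fwd
Round 4: pos0(id29) recv 68: fwd
Round 5: pos1(id68) recv 68: ELECTED
Message ID 64 originates at pos 4; dropped at pos 1 in round 2

Answer: 2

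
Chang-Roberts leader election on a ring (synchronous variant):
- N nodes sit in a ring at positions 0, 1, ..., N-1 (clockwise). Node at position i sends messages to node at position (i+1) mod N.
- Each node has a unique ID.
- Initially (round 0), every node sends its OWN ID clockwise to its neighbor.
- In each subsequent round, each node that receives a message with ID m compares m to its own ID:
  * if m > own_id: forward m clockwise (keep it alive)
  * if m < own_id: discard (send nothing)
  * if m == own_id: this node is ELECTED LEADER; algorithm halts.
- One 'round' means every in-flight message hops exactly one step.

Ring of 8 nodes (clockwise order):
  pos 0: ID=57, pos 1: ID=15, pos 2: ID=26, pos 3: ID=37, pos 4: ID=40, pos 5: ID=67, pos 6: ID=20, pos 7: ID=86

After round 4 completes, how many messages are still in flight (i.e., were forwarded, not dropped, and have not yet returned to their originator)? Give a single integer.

Round 1: pos1(id15) recv 57: fwd; pos2(id26) recv 15: drop; pos3(id37) recv 26: drop; pos4(id40) recv 37: drop; pos5(id67) recv 40: drop; pos6(id20) recv 67: fwd; pos7(id86) recv 20: drop; pos0(id57) recv 86: fwd
Round 2: pos2(id26) recv 57: fwd; pos7(id86) recv 67: drop; pos1(id15) recv 86: fwd
Round 3: pos3(id37) recv 57: fwd; pos2(id26) recv 86: fwd
Round 4: pos4(id40) recv 57: fwd; pos3(id37) recv 86: fwd
After round 4: 2 messages still in flight

Answer: 2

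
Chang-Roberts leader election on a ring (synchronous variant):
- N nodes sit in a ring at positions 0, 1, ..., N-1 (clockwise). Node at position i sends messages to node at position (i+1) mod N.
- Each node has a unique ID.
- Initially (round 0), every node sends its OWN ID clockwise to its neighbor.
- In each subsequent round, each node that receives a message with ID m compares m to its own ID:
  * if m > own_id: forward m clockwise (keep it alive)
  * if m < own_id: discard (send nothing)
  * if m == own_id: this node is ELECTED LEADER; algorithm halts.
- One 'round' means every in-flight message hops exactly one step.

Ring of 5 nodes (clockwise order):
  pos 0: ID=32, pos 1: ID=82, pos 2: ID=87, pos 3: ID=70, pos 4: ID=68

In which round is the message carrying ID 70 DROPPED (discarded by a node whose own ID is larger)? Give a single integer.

Answer: 3

Derivation:
Round 1: pos1(id82) recv 32: drop; pos2(id87) recv 82: drop; pos3(id70) recv 87: fwd; pos4(id68) recv 70: fwd; pos0(id32) recv 68: fwd
Round 2: pos4(id68) recv 87: fwd; pos0(id32) recv 70: fwd; pos1(id82) recv 68: drop
Round 3: pos0(id32) recv 87: fwd; pos1(id82) recv 70: drop
Round 4: pos1(id82) recv 87: fwd
Round 5: pos2(id87) recv 87: ELECTED
Message ID 70 originates at pos 3; dropped at pos 1 in round 3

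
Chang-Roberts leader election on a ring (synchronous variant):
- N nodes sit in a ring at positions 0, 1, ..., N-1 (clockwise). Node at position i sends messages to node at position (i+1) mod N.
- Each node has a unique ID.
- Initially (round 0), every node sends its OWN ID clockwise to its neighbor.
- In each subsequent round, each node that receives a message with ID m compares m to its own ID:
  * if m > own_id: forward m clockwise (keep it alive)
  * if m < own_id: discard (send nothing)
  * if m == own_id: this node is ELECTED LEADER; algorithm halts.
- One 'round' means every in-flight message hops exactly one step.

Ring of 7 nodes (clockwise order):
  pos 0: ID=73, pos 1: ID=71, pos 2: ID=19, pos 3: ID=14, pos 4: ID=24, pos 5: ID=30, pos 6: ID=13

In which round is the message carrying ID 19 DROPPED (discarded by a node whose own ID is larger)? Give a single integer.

Answer: 2

Derivation:
Round 1: pos1(id71) recv 73: fwd; pos2(id19) recv 71: fwd; pos3(id14) recv 19: fwd; pos4(id24) recv 14: drop; pos5(id30) recv 24: drop; pos6(id13) recv 30: fwd; pos0(id73) recv 13: drop
Round 2: pos2(id19) recv 73: fwd; pos3(id14) recv 71: fwd; pos4(id24) recv 19: drop; pos0(id73) recv 30: drop
Round 3: pos3(id14) recv 73: fwd; pos4(id24) recv 71: fwd
Round 4: pos4(id24) recv 73: fwd; pos5(id30) recv 71: fwd
Round 5: pos5(id30) recv 73: fwd; pos6(id13) recv 71: fwd
Round 6: pos6(id13) recv 73: fwd; pos0(id73) recv 71: drop
Round 7: pos0(id73) recv 73: ELECTED
Message ID 19 originates at pos 2; dropped at pos 4 in round 2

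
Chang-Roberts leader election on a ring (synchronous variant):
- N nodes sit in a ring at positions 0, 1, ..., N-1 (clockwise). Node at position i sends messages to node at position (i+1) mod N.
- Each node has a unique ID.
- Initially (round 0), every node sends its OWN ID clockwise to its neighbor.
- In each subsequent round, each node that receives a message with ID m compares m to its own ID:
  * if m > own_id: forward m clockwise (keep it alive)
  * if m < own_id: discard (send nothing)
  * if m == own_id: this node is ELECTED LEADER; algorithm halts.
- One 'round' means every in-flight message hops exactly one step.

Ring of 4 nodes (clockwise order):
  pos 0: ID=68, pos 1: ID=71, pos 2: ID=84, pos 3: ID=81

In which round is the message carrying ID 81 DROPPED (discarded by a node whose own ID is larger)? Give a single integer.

Answer: 3

Derivation:
Round 1: pos1(id71) recv 68: drop; pos2(id84) recv 71: drop; pos3(id81) recv 84: fwd; pos0(id68) recv 81: fwd
Round 2: pos0(id68) recv 84: fwd; pos1(id71) recv 81: fwd
Round 3: pos1(id71) recv 84: fwd; pos2(id84) recv 81: drop
Round 4: pos2(id84) recv 84: ELECTED
Message ID 81 originates at pos 3; dropped at pos 2 in round 3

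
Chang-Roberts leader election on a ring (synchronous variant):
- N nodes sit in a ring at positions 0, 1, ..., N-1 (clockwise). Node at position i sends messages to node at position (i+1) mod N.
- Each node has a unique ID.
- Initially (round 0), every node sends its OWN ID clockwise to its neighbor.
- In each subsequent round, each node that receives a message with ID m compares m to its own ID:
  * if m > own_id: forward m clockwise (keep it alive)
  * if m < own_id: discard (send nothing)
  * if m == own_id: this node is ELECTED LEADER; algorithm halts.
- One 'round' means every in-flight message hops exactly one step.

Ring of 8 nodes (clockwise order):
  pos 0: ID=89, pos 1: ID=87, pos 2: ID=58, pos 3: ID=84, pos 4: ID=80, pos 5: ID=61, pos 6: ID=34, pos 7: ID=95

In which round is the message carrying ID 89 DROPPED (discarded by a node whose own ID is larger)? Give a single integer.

Round 1: pos1(id87) recv 89: fwd; pos2(id58) recv 87: fwd; pos3(id84) recv 58: drop; pos4(id80) recv 84: fwd; pos5(id61) recv 80: fwd; pos6(id34) recv 61: fwd; pos7(id95) recv 34: drop; pos0(id89) recv 95: fwd
Round 2: pos2(id58) recv 89: fwd; pos3(id84) recv 87: fwd; pos5(id61) recv 84: fwd; pos6(id34) recv 80: fwd; pos7(id95) recv 61: drop; pos1(id87) recv 95: fwd
Round 3: pos3(id84) recv 89: fwd; pos4(id80) recv 87: fwd; pos6(id34) recv 84: fwd; pos7(id95) recv 80: drop; pos2(id58) recv 95: fwd
Round 4: pos4(id80) recv 89: fwd; pos5(id61) recv 87: fwd; pos7(id95) recv 84: drop; pos3(id84) recv 95: fwd
Round 5: pos5(id61) recv 89: fwd; pos6(id34) recv 87: fwd; pos4(id80) recv 95: fwd
Round 6: pos6(id34) recv 89: fwd; pos7(id95) recv 87: drop; pos5(id61) recv 95: fwd
Round 7: pos7(id95) recv 89: drop; pos6(id34) recv 95: fwd
Round 8: pos7(id95) recv 95: ELECTED
Message ID 89 originates at pos 0; dropped at pos 7 in round 7

Answer: 7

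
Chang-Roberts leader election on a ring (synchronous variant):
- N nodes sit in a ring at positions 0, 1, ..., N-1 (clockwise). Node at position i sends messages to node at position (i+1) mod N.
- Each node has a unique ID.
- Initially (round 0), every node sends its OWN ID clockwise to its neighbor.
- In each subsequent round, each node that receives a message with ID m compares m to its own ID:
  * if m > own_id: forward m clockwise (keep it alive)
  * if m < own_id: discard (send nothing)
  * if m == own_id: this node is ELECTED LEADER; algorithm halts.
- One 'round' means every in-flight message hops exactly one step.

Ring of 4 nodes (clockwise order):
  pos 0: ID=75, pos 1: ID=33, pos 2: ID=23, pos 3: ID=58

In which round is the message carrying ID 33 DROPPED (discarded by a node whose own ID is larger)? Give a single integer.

Answer: 2

Derivation:
Round 1: pos1(id33) recv 75: fwd; pos2(id23) recv 33: fwd; pos3(id58) recv 23: drop; pos0(id75) recv 58: drop
Round 2: pos2(id23) recv 75: fwd; pos3(id58) recv 33: drop
Round 3: pos3(id58) recv 75: fwd
Round 4: pos0(id75) recv 75: ELECTED
Message ID 33 originates at pos 1; dropped at pos 3 in round 2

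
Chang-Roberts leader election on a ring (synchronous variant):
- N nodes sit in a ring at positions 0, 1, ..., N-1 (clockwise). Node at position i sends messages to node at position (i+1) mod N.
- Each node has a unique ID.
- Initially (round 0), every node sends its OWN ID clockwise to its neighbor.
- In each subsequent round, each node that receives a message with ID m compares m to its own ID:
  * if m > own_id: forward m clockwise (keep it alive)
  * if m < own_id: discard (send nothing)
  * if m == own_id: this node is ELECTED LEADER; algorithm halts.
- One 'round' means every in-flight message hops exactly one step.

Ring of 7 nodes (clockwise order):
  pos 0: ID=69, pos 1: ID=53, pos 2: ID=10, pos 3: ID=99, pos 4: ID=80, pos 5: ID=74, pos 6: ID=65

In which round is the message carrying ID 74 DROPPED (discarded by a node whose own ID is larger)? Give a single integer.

Answer: 5

Derivation:
Round 1: pos1(id53) recv 69: fwd; pos2(id10) recv 53: fwd; pos3(id99) recv 10: drop; pos4(id80) recv 99: fwd; pos5(id74) recv 80: fwd; pos6(id65) recv 74: fwd; pos0(id69) recv 65: drop
Round 2: pos2(id10) recv 69: fwd; pos3(id99) recv 53: drop; pos5(id74) recv 99: fwd; pos6(id65) recv 80: fwd; pos0(id69) recv 74: fwd
Round 3: pos3(id99) recv 69: drop; pos6(id65) recv 99: fwd; pos0(id69) recv 80: fwd; pos1(id53) recv 74: fwd
Round 4: pos0(id69) recv 99: fwd; pos1(id53) recv 80: fwd; pos2(id10) recv 74: fwd
Round 5: pos1(id53) recv 99: fwd; pos2(id10) recv 80: fwd; pos3(id99) recv 74: drop
Round 6: pos2(id10) recv 99: fwd; pos3(id99) recv 80: drop
Round 7: pos3(id99) recv 99: ELECTED
Message ID 74 originates at pos 5; dropped at pos 3 in round 5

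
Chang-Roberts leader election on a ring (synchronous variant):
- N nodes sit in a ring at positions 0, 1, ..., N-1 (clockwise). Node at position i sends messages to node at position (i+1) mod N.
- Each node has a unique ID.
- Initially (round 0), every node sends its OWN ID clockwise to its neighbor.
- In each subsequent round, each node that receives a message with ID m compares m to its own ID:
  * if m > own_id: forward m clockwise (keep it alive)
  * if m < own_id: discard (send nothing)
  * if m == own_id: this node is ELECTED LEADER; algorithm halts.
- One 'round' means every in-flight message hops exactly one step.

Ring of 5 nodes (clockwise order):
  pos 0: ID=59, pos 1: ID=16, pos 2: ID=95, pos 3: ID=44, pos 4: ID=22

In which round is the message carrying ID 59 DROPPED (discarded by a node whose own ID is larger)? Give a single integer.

Round 1: pos1(id16) recv 59: fwd; pos2(id95) recv 16: drop; pos3(id44) recv 95: fwd; pos4(id22) recv 44: fwd; pos0(id59) recv 22: drop
Round 2: pos2(id95) recv 59: drop; pos4(id22) recv 95: fwd; pos0(id59) recv 44: drop
Round 3: pos0(id59) recv 95: fwd
Round 4: pos1(id16) recv 95: fwd
Round 5: pos2(id95) recv 95: ELECTED
Message ID 59 originates at pos 0; dropped at pos 2 in round 2

Answer: 2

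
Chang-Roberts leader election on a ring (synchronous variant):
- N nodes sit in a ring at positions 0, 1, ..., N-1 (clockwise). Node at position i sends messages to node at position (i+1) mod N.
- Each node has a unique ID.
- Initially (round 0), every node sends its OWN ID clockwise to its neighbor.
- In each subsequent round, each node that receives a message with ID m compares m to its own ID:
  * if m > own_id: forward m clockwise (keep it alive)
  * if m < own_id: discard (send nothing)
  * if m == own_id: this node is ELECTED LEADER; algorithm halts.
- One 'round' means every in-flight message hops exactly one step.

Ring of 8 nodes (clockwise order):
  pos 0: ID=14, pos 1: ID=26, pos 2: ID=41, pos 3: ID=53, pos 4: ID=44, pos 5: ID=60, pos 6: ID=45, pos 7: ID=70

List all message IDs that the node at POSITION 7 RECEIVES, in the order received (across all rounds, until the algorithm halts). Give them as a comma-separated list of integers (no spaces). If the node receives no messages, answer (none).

Round 1: pos1(id26) recv 14: drop; pos2(id41) recv 26: drop; pos3(id53) recv 41: drop; pos4(id44) recv 53: fwd; pos5(id60) recv 44: drop; pos6(id45) recv 60: fwd; pos7(id70) recv 45: drop; pos0(id14) recv 70: fwd
Round 2: pos5(id60) recv 53: drop; pos7(id70) recv 60: drop; pos1(id26) recv 70: fwd
Round 3: pos2(id41) recv 70: fwd
Round 4: pos3(id53) recv 70: fwd
Round 5: pos4(id44) recv 70: fwd
Round 6: pos5(id60) recv 70: fwd
Round 7: pos6(id45) recv 70: fwd
Round 8: pos7(id70) recv 70: ELECTED

Answer: 45,60,70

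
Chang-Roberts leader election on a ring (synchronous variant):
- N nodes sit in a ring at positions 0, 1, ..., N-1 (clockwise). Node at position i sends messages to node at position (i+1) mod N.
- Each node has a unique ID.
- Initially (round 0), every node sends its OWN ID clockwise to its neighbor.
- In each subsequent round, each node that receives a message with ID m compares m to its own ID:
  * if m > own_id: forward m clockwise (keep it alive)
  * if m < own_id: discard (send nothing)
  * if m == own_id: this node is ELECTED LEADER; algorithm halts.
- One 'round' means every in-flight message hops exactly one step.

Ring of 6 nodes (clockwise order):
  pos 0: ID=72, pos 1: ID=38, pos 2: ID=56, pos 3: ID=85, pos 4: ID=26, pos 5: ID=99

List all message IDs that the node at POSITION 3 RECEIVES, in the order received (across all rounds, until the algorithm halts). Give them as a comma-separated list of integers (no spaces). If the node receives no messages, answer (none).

Round 1: pos1(id38) recv 72: fwd; pos2(id56) recv 38: drop; pos3(id85) recv 56: drop; pos4(id26) recv 85: fwd; pos5(id99) recv 26: drop; pos0(id72) recv 99: fwd
Round 2: pos2(id56) recv 72: fwd; pos5(id99) recv 85: drop; pos1(id38) recv 99: fwd
Round 3: pos3(id85) recv 72: drop; pos2(id56) recv 99: fwd
Round 4: pos3(id85) recv 99: fwd
Round 5: pos4(id26) recv 99: fwd
Round 6: pos5(id99) recv 99: ELECTED

Answer: 56,72,99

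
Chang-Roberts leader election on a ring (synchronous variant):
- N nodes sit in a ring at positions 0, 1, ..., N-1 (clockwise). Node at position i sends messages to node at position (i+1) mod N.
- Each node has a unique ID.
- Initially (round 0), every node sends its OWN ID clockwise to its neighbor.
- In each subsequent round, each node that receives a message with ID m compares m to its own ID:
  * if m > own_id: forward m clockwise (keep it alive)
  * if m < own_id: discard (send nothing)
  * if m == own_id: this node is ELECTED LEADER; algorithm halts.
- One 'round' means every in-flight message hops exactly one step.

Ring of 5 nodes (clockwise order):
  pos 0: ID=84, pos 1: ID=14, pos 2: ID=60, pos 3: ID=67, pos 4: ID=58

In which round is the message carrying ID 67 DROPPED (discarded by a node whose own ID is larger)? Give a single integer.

Round 1: pos1(id14) recv 84: fwd; pos2(id60) recv 14: drop; pos3(id67) recv 60: drop; pos4(id58) recv 67: fwd; pos0(id84) recv 58: drop
Round 2: pos2(id60) recv 84: fwd; pos0(id84) recv 67: drop
Round 3: pos3(id67) recv 84: fwd
Round 4: pos4(id58) recv 84: fwd
Round 5: pos0(id84) recv 84: ELECTED
Message ID 67 originates at pos 3; dropped at pos 0 in round 2

Answer: 2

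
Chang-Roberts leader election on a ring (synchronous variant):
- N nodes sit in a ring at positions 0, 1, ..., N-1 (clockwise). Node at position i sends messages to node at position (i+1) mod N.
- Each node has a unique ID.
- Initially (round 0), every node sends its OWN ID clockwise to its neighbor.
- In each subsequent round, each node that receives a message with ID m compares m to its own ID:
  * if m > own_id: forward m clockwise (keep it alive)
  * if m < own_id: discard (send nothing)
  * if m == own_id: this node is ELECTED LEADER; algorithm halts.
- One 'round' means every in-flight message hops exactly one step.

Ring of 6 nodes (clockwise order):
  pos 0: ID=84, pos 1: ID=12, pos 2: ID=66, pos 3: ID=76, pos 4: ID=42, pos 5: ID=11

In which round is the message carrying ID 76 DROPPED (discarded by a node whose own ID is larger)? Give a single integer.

Answer: 3

Derivation:
Round 1: pos1(id12) recv 84: fwd; pos2(id66) recv 12: drop; pos3(id76) recv 66: drop; pos4(id42) recv 76: fwd; pos5(id11) recv 42: fwd; pos0(id84) recv 11: drop
Round 2: pos2(id66) recv 84: fwd; pos5(id11) recv 76: fwd; pos0(id84) recv 42: drop
Round 3: pos3(id76) recv 84: fwd; pos0(id84) recv 76: drop
Round 4: pos4(id42) recv 84: fwd
Round 5: pos5(id11) recv 84: fwd
Round 6: pos0(id84) recv 84: ELECTED
Message ID 76 originates at pos 3; dropped at pos 0 in round 3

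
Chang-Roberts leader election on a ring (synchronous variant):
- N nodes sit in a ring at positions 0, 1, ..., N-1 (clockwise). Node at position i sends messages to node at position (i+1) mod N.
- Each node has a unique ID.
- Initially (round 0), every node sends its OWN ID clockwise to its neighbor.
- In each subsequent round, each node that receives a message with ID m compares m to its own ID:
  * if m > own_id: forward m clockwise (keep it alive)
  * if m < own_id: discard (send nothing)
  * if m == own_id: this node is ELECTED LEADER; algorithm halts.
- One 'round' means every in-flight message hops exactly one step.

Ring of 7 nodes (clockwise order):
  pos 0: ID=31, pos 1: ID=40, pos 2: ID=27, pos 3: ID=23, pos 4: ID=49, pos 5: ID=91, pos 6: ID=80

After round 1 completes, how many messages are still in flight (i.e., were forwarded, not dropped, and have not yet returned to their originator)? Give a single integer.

Answer: 4

Derivation:
Round 1: pos1(id40) recv 31: drop; pos2(id27) recv 40: fwd; pos3(id23) recv 27: fwd; pos4(id49) recv 23: drop; pos5(id91) recv 49: drop; pos6(id80) recv 91: fwd; pos0(id31) recv 80: fwd
After round 1: 4 messages still in flight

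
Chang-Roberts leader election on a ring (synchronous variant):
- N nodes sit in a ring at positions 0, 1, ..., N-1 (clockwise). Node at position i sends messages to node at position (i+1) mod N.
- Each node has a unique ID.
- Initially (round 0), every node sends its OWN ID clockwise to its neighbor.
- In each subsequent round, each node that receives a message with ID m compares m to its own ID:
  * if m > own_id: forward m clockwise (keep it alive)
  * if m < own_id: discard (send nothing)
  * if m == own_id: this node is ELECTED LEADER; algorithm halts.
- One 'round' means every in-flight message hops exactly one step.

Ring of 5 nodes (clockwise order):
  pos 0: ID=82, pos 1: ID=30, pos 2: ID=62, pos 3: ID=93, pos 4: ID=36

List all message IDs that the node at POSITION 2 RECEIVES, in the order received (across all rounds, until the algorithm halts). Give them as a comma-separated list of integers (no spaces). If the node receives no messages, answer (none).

Answer: 30,82,93

Derivation:
Round 1: pos1(id30) recv 82: fwd; pos2(id62) recv 30: drop; pos3(id93) recv 62: drop; pos4(id36) recv 93: fwd; pos0(id82) recv 36: drop
Round 2: pos2(id62) recv 82: fwd; pos0(id82) recv 93: fwd
Round 3: pos3(id93) recv 82: drop; pos1(id30) recv 93: fwd
Round 4: pos2(id62) recv 93: fwd
Round 5: pos3(id93) recv 93: ELECTED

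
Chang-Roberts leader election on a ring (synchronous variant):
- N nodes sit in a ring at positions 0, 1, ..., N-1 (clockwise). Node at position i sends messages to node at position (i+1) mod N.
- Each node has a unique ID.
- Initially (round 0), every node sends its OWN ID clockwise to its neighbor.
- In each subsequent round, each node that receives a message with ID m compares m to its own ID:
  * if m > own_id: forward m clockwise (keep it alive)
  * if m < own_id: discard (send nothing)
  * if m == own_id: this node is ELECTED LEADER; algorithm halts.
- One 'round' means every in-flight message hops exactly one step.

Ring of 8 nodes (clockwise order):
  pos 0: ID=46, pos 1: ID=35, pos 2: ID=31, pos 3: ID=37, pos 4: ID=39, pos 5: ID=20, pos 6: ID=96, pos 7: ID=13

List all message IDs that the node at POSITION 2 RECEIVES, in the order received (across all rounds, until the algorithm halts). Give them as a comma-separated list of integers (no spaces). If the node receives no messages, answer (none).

Round 1: pos1(id35) recv 46: fwd; pos2(id31) recv 35: fwd; pos3(id37) recv 31: drop; pos4(id39) recv 37: drop; pos5(id20) recv 39: fwd; pos6(id96) recv 20: drop; pos7(id13) recv 96: fwd; pos0(id46) recv 13: drop
Round 2: pos2(id31) recv 46: fwd; pos3(id37) recv 35: drop; pos6(id96) recv 39: drop; pos0(id46) recv 96: fwd
Round 3: pos3(id37) recv 46: fwd; pos1(id35) recv 96: fwd
Round 4: pos4(id39) recv 46: fwd; pos2(id31) recv 96: fwd
Round 5: pos5(id20) recv 46: fwd; pos3(id37) recv 96: fwd
Round 6: pos6(id96) recv 46: drop; pos4(id39) recv 96: fwd
Round 7: pos5(id20) recv 96: fwd
Round 8: pos6(id96) recv 96: ELECTED

Answer: 35,46,96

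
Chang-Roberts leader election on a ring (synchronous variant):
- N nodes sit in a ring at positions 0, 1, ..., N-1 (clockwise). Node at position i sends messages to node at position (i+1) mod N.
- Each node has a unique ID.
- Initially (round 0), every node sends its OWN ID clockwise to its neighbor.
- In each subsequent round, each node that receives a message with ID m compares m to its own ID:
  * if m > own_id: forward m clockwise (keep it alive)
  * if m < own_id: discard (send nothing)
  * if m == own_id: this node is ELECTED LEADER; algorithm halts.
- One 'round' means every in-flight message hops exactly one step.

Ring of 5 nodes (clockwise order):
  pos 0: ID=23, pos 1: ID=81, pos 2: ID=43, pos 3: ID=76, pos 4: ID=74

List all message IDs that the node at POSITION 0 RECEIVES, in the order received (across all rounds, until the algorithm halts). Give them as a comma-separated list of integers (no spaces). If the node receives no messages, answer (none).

Answer: 74,76,81

Derivation:
Round 1: pos1(id81) recv 23: drop; pos2(id43) recv 81: fwd; pos3(id76) recv 43: drop; pos4(id74) recv 76: fwd; pos0(id23) recv 74: fwd
Round 2: pos3(id76) recv 81: fwd; pos0(id23) recv 76: fwd; pos1(id81) recv 74: drop
Round 3: pos4(id74) recv 81: fwd; pos1(id81) recv 76: drop
Round 4: pos0(id23) recv 81: fwd
Round 5: pos1(id81) recv 81: ELECTED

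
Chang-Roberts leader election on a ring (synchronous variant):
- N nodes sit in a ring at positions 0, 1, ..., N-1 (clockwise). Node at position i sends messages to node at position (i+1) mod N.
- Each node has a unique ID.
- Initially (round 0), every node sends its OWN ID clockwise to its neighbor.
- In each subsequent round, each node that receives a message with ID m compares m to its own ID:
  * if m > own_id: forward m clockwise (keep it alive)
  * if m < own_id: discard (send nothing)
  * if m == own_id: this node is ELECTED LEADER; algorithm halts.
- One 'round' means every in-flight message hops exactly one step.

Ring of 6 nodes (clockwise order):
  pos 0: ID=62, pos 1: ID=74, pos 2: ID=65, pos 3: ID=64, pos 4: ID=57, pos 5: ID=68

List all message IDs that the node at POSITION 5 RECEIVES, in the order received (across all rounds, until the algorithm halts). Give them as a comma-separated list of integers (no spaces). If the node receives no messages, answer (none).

Answer: 57,64,65,74

Derivation:
Round 1: pos1(id74) recv 62: drop; pos2(id65) recv 74: fwd; pos3(id64) recv 65: fwd; pos4(id57) recv 64: fwd; pos5(id68) recv 57: drop; pos0(id62) recv 68: fwd
Round 2: pos3(id64) recv 74: fwd; pos4(id57) recv 65: fwd; pos5(id68) recv 64: drop; pos1(id74) recv 68: drop
Round 3: pos4(id57) recv 74: fwd; pos5(id68) recv 65: drop
Round 4: pos5(id68) recv 74: fwd
Round 5: pos0(id62) recv 74: fwd
Round 6: pos1(id74) recv 74: ELECTED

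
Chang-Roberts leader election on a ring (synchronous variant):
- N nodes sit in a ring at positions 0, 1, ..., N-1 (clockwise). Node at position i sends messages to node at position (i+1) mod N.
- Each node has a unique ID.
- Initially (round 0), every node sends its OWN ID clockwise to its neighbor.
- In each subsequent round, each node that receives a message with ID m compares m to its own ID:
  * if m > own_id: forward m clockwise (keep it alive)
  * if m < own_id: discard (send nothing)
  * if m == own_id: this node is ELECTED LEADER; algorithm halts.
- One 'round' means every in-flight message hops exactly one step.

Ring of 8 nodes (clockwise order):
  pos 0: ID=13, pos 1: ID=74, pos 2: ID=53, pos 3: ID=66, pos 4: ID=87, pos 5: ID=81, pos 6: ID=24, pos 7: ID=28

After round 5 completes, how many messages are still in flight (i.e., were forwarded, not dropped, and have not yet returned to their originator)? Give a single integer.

Round 1: pos1(id74) recv 13: drop; pos2(id53) recv 74: fwd; pos3(id66) recv 53: drop; pos4(id87) recv 66: drop; pos5(id81) recv 87: fwd; pos6(id24) recv 81: fwd; pos7(id28) recv 24: drop; pos0(id13) recv 28: fwd
Round 2: pos3(id66) recv 74: fwd; pos6(id24) recv 87: fwd; pos7(id28) recv 81: fwd; pos1(id74) recv 28: drop
Round 3: pos4(id87) recv 74: drop; pos7(id28) recv 87: fwd; pos0(id13) recv 81: fwd
Round 4: pos0(id13) recv 87: fwd; pos1(id74) recv 81: fwd
Round 5: pos1(id74) recv 87: fwd; pos2(id53) recv 81: fwd
After round 5: 2 messages still in flight

Answer: 2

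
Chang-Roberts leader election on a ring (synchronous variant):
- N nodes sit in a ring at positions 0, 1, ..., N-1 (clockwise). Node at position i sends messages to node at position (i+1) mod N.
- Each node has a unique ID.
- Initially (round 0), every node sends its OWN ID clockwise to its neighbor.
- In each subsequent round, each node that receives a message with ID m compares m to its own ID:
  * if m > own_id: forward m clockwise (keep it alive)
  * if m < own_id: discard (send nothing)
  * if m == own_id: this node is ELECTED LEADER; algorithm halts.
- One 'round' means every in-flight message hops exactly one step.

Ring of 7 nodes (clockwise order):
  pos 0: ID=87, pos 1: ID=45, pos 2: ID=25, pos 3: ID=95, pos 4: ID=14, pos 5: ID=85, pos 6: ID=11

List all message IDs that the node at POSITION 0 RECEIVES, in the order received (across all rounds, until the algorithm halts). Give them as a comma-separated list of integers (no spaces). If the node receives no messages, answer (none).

Answer: 11,85,95

Derivation:
Round 1: pos1(id45) recv 87: fwd; pos2(id25) recv 45: fwd; pos3(id95) recv 25: drop; pos4(id14) recv 95: fwd; pos5(id85) recv 14: drop; pos6(id11) recv 85: fwd; pos0(id87) recv 11: drop
Round 2: pos2(id25) recv 87: fwd; pos3(id95) recv 45: drop; pos5(id85) recv 95: fwd; pos0(id87) recv 85: drop
Round 3: pos3(id95) recv 87: drop; pos6(id11) recv 95: fwd
Round 4: pos0(id87) recv 95: fwd
Round 5: pos1(id45) recv 95: fwd
Round 6: pos2(id25) recv 95: fwd
Round 7: pos3(id95) recv 95: ELECTED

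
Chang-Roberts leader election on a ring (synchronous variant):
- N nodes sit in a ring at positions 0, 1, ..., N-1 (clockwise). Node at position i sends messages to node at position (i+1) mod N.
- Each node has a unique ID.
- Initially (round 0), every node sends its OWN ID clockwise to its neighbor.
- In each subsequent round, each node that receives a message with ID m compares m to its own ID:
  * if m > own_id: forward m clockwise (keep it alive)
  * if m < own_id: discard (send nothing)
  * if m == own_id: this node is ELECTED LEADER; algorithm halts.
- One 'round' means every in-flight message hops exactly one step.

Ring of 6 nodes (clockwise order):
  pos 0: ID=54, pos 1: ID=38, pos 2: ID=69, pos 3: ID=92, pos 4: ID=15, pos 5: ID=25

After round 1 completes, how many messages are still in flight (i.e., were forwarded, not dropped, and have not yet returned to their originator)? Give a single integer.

Round 1: pos1(id38) recv 54: fwd; pos2(id69) recv 38: drop; pos3(id92) recv 69: drop; pos4(id15) recv 92: fwd; pos5(id25) recv 15: drop; pos0(id54) recv 25: drop
After round 1: 2 messages still in flight

Answer: 2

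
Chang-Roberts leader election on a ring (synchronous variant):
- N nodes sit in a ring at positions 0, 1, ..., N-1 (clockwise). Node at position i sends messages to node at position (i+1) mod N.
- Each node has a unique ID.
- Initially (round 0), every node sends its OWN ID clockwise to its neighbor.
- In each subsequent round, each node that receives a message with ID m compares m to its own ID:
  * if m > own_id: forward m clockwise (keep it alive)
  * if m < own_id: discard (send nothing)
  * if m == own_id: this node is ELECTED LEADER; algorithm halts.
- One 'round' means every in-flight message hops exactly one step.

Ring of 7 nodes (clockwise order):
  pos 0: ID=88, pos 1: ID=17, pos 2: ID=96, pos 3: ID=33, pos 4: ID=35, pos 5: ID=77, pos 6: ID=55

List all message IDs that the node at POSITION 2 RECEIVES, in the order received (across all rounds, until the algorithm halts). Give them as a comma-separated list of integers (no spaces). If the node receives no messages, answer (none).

Round 1: pos1(id17) recv 88: fwd; pos2(id96) recv 17: drop; pos3(id33) recv 96: fwd; pos4(id35) recv 33: drop; pos5(id77) recv 35: drop; pos6(id55) recv 77: fwd; pos0(id88) recv 55: drop
Round 2: pos2(id96) recv 88: drop; pos4(id35) recv 96: fwd; pos0(id88) recv 77: drop
Round 3: pos5(id77) recv 96: fwd
Round 4: pos6(id55) recv 96: fwd
Round 5: pos0(id88) recv 96: fwd
Round 6: pos1(id17) recv 96: fwd
Round 7: pos2(id96) recv 96: ELECTED

Answer: 17,88,96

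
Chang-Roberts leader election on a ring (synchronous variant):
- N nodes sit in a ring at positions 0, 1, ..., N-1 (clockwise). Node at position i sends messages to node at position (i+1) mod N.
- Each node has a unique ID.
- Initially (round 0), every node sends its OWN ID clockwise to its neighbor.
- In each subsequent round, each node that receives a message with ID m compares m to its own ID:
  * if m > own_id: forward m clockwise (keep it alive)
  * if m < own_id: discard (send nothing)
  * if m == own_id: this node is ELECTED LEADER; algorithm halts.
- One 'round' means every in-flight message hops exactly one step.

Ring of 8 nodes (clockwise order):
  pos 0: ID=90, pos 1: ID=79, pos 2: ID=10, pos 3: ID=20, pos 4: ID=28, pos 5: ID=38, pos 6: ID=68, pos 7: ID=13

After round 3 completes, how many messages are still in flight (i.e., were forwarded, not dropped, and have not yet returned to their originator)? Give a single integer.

Round 1: pos1(id79) recv 90: fwd; pos2(id10) recv 79: fwd; pos3(id20) recv 10: drop; pos4(id28) recv 20: drop; pos5(id38) recv 28: drop; pos6(id68) recv 38: drop; pos7(id13) recv 68: fwd; pos0(id90) recv 13: drop
Round 2: pos2(id10) recv 90: fwd; pos3(id20) recv 79: fwd; pos0(id90) recv 68: drop
Round 3: pos3(id20) recv 90: fwd; pos4(id28) recv 79: fwd
After round 3: 2 messages still in flight

Answer: 2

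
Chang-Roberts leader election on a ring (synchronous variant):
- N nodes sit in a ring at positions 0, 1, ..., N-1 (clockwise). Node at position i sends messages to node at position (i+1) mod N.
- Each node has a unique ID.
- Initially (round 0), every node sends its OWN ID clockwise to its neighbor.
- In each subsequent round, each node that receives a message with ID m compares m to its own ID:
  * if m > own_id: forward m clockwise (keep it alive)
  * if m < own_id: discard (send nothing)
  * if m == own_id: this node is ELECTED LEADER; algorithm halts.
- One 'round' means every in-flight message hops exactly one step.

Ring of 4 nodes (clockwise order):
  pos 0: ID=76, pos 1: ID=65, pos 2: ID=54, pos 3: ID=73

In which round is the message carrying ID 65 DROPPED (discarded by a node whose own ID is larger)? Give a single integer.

Round 1: pos1(id65) recv 76: fwd; pos2(id54) recv 65: fwd; pos3(id73) recv 54: drop; pos0(id76) recv 73: drop
Round 2: pos2(id54) recv 76: fwd; pos3(id73) recv 65: drop
Round 3: pos3(id73) recv 76: fwd
Round 4: pos0(id76) recv 76: ELECTED
Message ID 65 originates at pos 1; dropped at pos 3 in round 2

Answer: 2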